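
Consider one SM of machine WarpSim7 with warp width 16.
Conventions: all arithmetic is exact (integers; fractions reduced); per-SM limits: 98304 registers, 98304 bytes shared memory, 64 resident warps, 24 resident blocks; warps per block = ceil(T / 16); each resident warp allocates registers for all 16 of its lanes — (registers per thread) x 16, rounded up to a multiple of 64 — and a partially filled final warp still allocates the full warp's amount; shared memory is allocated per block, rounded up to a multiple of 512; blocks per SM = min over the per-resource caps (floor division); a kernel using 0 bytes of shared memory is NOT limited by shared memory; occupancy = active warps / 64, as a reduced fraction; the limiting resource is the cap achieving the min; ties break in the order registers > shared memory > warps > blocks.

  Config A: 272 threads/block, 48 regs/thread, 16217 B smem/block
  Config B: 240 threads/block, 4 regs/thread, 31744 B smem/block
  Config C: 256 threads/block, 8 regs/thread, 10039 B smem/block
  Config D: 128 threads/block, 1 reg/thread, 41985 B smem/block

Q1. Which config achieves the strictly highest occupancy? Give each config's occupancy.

occupancies: A 51/64, B 45/64, C 1, D 1/4

Answer: C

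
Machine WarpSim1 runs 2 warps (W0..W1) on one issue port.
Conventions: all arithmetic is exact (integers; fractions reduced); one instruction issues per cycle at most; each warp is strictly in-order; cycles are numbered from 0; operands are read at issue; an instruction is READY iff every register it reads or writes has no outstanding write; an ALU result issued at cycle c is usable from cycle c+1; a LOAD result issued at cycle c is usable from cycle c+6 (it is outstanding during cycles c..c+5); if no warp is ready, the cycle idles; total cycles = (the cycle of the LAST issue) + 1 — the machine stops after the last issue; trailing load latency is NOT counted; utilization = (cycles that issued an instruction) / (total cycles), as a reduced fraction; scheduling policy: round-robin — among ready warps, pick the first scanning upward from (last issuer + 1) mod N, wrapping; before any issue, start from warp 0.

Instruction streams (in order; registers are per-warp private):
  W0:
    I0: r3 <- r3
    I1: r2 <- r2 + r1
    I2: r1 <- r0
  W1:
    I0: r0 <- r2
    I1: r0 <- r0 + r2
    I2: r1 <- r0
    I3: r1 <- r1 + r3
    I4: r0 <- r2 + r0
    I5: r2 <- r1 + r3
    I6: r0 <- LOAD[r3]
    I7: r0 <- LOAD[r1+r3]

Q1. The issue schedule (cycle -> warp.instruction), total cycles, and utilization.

cycle 0: W0.I0
cycle 1: W1.I0
cycle 2: W0.I1
cycle 3: W1.I1
cycle 4: W0.I2
cycle 5: W1.I2
cycle 6: W1.I3
cycle 7: W1.I4
cycle 8: W1.I5
cycle 9: W1.I6
cycle 10: idle
cycle 11: idle
cycle 12: idle
cycle 13: idle
cycle 14: idle
cycle 15: W1.I7

Answer: 16 cycles, utilization 11/16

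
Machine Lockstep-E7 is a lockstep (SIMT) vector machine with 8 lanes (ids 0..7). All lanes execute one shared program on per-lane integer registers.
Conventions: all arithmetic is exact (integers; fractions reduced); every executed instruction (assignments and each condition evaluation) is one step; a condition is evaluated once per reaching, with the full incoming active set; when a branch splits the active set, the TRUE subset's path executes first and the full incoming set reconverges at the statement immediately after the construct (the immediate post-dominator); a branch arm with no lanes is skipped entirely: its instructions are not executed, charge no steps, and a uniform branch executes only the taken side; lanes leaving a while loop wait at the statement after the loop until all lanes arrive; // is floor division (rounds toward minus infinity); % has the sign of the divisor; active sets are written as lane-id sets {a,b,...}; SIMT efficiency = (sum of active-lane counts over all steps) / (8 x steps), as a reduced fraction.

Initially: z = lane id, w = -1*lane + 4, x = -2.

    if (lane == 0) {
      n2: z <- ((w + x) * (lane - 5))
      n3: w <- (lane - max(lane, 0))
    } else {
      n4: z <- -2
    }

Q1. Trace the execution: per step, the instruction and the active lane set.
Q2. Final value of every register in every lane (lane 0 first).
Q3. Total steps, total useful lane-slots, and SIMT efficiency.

step 0: eval (lane == 0)             {0,1,2,3,4,5,6,7}
step 1: z <- ((w + x) * (lane - 5))  {0}
step 2: w <- (lane - max(lane, 0))   {0}
step 3: z <- -2                      {1,2,3,4,5,6,7}

Answer: 4 steps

z: -10,-2,-2,-2,-2,-2,-2,-2
w: 0,3,2,1,0,-1,-2,-3
x: -2,-2,-2,-2,-2,-2,-2,-2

steps = 4; useful = 17; efficiency = 17/32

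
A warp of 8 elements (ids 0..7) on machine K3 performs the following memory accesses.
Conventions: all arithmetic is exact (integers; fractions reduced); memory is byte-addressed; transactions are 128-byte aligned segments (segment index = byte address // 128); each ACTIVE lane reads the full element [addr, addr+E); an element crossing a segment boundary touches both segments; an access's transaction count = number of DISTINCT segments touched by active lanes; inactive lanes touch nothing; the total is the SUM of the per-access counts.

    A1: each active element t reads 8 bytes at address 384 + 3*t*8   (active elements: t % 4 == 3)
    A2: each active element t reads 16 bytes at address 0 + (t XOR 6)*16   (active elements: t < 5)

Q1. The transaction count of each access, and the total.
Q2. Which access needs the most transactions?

A1: 2 transactions
A2: 1 transaction

Answer: 2,1; total 3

Answer: A1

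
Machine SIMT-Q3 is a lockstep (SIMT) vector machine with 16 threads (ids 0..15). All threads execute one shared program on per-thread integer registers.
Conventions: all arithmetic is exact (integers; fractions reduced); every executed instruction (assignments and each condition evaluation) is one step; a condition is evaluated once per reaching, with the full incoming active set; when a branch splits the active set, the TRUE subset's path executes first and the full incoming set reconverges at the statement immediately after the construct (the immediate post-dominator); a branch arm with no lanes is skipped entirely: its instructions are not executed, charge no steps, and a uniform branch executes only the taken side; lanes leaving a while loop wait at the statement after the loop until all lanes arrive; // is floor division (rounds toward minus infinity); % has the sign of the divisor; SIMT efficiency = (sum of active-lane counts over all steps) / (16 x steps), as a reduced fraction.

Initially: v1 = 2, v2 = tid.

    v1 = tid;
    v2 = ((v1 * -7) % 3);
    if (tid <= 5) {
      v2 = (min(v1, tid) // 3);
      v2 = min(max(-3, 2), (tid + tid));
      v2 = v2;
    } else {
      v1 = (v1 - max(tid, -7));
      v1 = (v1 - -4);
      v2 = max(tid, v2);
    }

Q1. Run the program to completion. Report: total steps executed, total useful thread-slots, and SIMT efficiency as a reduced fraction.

Answer: 9 steps, 96 useful, 2/3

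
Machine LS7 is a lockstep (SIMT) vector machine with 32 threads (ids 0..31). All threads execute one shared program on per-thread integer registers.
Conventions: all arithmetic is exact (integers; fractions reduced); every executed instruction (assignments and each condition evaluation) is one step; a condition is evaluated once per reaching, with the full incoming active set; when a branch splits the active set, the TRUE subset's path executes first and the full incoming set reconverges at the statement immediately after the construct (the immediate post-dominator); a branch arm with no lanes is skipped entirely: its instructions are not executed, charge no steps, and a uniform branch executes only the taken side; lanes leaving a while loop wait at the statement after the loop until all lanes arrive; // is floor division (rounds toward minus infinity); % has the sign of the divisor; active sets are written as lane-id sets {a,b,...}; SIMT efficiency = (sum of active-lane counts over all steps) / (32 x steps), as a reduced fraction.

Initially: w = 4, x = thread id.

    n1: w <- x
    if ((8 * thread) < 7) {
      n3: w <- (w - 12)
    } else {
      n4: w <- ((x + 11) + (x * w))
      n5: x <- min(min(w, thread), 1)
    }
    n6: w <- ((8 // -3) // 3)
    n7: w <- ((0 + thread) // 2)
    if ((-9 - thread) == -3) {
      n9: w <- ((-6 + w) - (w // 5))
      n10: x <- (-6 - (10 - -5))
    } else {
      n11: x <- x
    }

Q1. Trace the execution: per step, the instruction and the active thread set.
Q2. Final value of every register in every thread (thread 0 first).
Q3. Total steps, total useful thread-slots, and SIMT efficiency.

step 0: w <- x                       {0,1,2,3,4,5,6,7,8,9,10,11,12,13,14,15,16,17,18,19,20,21,22,23,24,25,26,27,28,29,30,31}
step 1: eval ((8 * thread) < 7)      {0,1,2,3,4,5,6,7,8,9,10,11,12,13,14,15,16,17,18,19,20,21,22,23,24,25,26,27,28,29,30,31}
step 2: w <- (w - 12)                {0}
step 3: w <- ((x + 11) + (x * w))    {1,2,3,4,5,6,7,8,9,10,11,12,13,14,15,16,17,18,19,20,21,22,23,24,25,26,27,28,29,30,31}
step 4: x <- min(min(w, thread), 1)  {1,2,3,4,5,6,7,8,9,10,11,12,13,14,15,16,17,18,19,20,21,22,23,24,25,26,27,28,29,30,31}
step 5: w <- ((8 // -3) // 3)        {0,1,2,3,4,5,6,7,8,9,10,11,12,13,14,15,16,17,18,19,20,21,22,23,24,25,26,27,28,29,30,31}
step 6: w <- ((0 + thread) // 2)     {0,1,2,3,4,5,6,7,8,9,10,11,12,13,14,15,16,17,18,19,20,21,22,23,24,25,26,27,28,29,30,31}
step 7: eval ((-9 - thread) == -3)   {0,1,2,3,4,5,6,7,8,9,10,11,12,13,14,15,16,17,18,19,20,21,22,23,24,25,26,27,28,29,30,31}
step 8: x <- x                       {0,1,2,3,4,5,6,7,8,9,10,11,12,13,14,15,16,17,18,19,20,21,22,23,24,25,26,27,28,29,30,31}

Answer: 9 steps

w: 0,0,1,1,2,2,3,3,4,4,5,5,6,6,7,7,8,8,9,9,10,10,11,11,12,12,13,13,14,14,15,15
x: 0,1,1,1,1,1,1,1,1,1,1,1,1,1,1,1,1,1,1,1,1,1,1,1,1,1,1,1,1,1,1,1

steps = 9; useful = 255; efficiency = 255/288 = 85/96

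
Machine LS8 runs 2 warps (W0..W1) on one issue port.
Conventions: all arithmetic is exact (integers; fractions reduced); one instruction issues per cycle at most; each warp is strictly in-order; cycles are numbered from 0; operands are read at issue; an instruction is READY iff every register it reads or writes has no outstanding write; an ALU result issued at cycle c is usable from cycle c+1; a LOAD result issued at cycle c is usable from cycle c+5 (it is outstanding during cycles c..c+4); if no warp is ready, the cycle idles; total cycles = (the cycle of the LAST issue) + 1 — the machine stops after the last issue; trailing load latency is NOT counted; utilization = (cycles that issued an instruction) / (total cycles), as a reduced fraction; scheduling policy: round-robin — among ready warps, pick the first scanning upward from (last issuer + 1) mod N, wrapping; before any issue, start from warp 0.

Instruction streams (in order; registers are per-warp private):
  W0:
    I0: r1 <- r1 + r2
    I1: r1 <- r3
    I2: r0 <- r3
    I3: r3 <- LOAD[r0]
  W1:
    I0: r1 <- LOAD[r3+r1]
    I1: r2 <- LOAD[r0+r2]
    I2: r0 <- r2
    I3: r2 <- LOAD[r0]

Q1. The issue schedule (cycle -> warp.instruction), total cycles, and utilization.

cycle 0: W0.I0
cycle 1: W1.I0
cycle 2: W0.I1
cycle 3: W1.I1
cycle 4: W0.I2
cycle 5: W0.I3
cycle 6: idle
cycle 7: idle
cycle 8: W1.I2
cycle 9: W1.I3

Answer: 10 cycles, utilization 4/5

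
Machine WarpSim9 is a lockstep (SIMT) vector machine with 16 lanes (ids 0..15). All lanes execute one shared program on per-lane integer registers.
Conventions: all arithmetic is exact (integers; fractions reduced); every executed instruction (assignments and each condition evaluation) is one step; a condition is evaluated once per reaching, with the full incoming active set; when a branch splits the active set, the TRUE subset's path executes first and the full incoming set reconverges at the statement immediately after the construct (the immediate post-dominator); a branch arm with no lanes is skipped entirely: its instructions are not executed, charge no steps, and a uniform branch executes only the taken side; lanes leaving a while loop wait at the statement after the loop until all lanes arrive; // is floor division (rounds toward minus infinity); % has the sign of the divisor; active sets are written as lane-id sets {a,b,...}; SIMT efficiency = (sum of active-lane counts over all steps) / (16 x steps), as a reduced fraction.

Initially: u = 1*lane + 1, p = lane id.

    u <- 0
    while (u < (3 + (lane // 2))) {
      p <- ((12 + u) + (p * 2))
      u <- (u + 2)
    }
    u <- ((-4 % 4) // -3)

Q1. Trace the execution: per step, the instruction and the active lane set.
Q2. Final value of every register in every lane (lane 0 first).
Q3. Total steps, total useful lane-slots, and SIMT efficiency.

step 0: u <- 0                       {0,1,2,3,4,5,6,7,8,9,10,11,12,13,14,15}
step 1: eval (u < (3 + (lane // 2))) {0,1,2,3,4,5,6,7,8,9,10,11,12,13,14,15}
step 2: p <- ((12 + u) + (p * 2))    {0,1,2,3,4,5,6,7,8,9,10,11,12,13,14,15}
step 3: u <- (u + 2)                 {0,1,2,3,4,5,6,7,8,9,10,11,12,13,14,15}
step 4: eval (u < (3 + (lane // 2))) {0,1,2,3,4,5,6,7,8,9,10,11,12,13,14,15}
step 5: p <- ((12 + u) + (p * 2))    {0,1,2,3,4,5,6,7,8,9,10,11,12,13,14,15}
step 6: u <- (u + 2)                 {0,1,2,3,4,5,6,7,8,9,10,11,12,13,14,15}
step 7: eval (u < (3 + (lane // 2))) {0,1,2,3,4,5,6,7,8,9,10,11,12,13,14,15}
step 8: p <- ((12 + u) + (p * 2))    {4,5,6,7,8,9,10,11,12,13,14,15}
step 9: u <- (u + 2)                 {4,5,6,7,8,9,10,11,12,13,14,15}
step 10: eval (u < (3 + (lane // 2))) {4,5,6,7,8,9,10,11,12,13,14,15}
step 11: p <- ((12 + u) + (p * 2))    {8,9,10,11,12,13,14,15}
step 12: u <- (u + 2)                 {8,9,10,11,12,13,14,15}
step 13: eval (u < (3 + (lane // 2))) {8,9,10,11,12,13,14,15}
step 14: p <- ((12 + u) + (p * 2))    {12,13,14,15}
step 15: u <- (u + 2)                 {12,13,14,15}
step 16: eval (u < (3 + (lane // 2))) {12,13,14,15}
step 17: u <- ((-4 % 4) // -3)        {0,1,2,3,4,5,6,7,8,9,10,11,12,13,14,15}

Answer: 18 steps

u: 0,0,0,0,0,0,0,0,0,0,0,0,0,0,0,0
p: 38,42,46,50,124,132,140,148,330,346,362,378,808,840,872,904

steps = 18; useful = 216; efficiency = 216/288 = 3/4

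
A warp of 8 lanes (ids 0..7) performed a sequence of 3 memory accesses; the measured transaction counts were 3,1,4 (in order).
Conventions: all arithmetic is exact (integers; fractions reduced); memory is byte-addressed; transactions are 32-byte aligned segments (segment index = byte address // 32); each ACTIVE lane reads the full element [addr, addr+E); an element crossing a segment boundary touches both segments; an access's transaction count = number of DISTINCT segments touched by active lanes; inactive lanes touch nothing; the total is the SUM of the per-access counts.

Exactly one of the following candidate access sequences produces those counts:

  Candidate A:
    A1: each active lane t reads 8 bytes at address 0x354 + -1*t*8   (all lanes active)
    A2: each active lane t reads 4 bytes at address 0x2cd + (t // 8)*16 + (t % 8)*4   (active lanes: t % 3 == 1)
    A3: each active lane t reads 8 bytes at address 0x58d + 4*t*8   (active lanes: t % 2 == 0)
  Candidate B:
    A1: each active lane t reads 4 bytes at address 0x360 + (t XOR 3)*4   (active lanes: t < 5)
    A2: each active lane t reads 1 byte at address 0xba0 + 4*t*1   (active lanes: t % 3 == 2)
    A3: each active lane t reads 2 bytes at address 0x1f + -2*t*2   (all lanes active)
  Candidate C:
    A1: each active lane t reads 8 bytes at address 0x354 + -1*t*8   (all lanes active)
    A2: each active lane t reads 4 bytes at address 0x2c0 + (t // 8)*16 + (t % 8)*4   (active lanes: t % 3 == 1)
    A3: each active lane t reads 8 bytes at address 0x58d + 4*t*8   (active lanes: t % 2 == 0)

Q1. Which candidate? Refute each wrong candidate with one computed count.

A: A2 gives 2 transactions, not 1
B: A1 gives 1 transaction, not 3
C: all counts match (3,1,4)

Answer: C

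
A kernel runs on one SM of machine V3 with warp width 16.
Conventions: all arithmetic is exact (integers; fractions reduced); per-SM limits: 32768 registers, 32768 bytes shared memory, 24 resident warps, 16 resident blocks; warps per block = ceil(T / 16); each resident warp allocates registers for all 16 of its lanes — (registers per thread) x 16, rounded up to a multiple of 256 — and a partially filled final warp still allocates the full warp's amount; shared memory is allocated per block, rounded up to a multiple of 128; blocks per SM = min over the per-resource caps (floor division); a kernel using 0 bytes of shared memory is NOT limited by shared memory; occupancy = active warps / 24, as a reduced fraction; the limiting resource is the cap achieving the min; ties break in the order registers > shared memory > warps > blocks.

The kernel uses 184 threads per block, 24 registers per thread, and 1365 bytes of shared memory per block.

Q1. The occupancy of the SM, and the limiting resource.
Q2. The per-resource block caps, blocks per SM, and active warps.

Answer: occupancy 1, limited by warps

registers: 5 blocks
shared memory: 23 blocks
warps: 2 blocks
blocks: 16 blocks

Answer: 2 blocks, 24 active warps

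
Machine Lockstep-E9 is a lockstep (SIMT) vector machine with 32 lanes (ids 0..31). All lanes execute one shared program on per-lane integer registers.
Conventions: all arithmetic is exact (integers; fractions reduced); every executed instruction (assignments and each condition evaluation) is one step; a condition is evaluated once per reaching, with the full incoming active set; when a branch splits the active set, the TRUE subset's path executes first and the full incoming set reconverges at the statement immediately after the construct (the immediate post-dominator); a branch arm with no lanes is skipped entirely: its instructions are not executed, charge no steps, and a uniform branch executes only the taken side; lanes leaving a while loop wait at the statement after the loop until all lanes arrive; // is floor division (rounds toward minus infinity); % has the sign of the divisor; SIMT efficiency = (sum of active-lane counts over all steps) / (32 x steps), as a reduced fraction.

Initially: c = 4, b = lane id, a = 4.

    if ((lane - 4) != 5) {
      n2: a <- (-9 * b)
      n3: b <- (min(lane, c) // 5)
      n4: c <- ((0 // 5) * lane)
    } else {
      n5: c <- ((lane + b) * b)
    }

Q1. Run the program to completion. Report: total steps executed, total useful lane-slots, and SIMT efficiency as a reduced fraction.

Answer: 5 steps, 126 useful, 63/80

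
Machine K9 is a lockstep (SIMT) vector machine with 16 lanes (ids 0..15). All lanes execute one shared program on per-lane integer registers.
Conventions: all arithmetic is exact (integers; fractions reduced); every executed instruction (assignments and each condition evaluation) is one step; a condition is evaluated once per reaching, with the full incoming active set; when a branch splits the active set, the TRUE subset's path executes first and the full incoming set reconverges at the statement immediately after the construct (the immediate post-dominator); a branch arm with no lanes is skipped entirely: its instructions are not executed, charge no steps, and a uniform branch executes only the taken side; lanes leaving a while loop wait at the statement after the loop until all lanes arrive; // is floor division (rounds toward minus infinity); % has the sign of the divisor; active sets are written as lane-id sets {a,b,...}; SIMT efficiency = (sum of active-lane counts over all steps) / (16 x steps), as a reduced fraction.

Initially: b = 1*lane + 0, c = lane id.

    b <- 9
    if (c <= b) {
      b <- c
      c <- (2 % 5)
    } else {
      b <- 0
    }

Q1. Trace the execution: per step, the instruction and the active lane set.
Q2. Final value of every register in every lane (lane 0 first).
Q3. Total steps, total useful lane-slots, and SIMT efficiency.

step 0: b <- 9                       {0,1,2,3,4,5,6,7,8,9,10,11,12,13,14,15}
step 1: eval (c <= b)                {0,1,2,3,4,5,6,7,8,9,10,11,12,13,14,15}
step 2: b <- c                       {0,1,2,3,4,5,6,7,8,9}
step 3: c <- (2 % 5)                 {0,1,2,3,4,5,6,7,8,9}
step 4: b <- 0                       {10,11,12,13,14,15}

Answer: 5 steps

b: 0,1,2,3,4,5,6,7,8,9,0,0,0,0,0,0
c: 2,2,2,2,2,2,2,2,2,2,10,11,12,13,14,15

steps = 5; useful = 58; efficiency = 58/80 = 29/40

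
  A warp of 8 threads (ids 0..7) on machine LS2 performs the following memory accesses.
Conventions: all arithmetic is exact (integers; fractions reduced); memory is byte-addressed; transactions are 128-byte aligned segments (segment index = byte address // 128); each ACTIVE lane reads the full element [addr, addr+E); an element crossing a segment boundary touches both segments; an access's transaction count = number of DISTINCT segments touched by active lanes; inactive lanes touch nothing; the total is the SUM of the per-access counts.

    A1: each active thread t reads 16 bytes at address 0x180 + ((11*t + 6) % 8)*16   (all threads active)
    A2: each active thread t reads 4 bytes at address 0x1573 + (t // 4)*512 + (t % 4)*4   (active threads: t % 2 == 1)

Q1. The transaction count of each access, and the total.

A1: 1 transaction
A2: 4 transactions

Answer: 1,4; total 5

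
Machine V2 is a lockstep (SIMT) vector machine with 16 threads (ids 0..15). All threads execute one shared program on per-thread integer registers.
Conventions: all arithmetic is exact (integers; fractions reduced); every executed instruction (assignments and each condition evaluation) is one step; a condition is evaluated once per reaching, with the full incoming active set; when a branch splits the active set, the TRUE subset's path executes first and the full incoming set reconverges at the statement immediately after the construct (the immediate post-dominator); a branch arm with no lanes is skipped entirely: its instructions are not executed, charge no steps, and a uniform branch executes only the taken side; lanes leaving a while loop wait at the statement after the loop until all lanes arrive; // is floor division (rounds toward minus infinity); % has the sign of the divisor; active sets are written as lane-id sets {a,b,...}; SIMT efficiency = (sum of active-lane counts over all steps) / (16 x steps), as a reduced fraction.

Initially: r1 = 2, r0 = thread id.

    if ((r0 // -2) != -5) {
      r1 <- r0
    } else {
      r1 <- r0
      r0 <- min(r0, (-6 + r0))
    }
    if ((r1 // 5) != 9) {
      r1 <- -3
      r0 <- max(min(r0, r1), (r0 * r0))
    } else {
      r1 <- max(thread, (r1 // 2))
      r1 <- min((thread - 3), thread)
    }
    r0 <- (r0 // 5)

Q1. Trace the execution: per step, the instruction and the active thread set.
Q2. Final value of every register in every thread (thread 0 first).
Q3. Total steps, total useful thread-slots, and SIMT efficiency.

step 0: eval ((r0 // -2) != -5)      {0,1,2,3,4,5,6,7,8,9,10,11,12,13,14,15}
step 1: r1 <- r0                     {0,1,2,3,4,5,6,7,8,11,12,13,14,15}
step 2: r1 <- r0                     {9,10}
step 3: r0 <- min(r0, (-6 + r0))     {9,10}
step 4: eval ((r1 // 5) != 9)        {0,1,2,3,4,5,6,7,8,9,10,11,12,13,14,15}
step 5: r1 <- -3                     {0,1,2,3,4,5,6,7,8,9,10,11,12,13,14,15}
step 6: r0 <- max(min(r0, r1), (r0 * r0)) {0,1,2,3,4,5,6,7,8,9,10,11,12,13,14,15}
step 7: r0 <- (r0 // 5)              {0,1,2,3,4,5,6,7,8,9,10,11,12,13,14,15}

Answer: 8 steps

r1: -3,-3,-3,-3,-3,-3,-3,-3,-3,-3,-3,-3,-3,-3,-3,-3
r0: 0,0,0,1,3,5,7,9,12,1,3,24,28,33,39,45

steps = 8; useful = 98; efficiency = 98/128 = 49/64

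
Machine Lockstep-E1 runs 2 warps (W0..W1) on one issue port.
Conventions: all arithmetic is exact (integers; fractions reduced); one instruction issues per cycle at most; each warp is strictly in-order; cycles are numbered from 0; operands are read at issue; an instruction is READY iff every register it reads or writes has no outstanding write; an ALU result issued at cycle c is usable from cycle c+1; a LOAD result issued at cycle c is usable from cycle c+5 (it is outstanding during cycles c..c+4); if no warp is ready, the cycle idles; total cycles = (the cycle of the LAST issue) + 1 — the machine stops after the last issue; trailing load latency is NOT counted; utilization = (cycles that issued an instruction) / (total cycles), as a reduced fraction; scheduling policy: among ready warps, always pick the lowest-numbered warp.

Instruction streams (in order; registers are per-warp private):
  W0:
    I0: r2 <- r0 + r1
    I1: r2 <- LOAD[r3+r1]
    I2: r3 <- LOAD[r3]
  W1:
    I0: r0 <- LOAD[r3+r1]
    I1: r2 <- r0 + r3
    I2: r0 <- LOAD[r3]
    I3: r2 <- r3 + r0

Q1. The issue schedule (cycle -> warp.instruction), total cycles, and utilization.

cycle 0: W0.I0
cycle 1: W0.I1
cycle 2: W0.I2
cycle 3: W1.I0
cycle 4: idle
cycle 5: idle
cycle 6: idle
cycle 7: idle
cycle 8: W1.I1
cycle 9: W1.I2
cycle 10: idle
cycle 11: idle
cycle 12: idle
cycle 13: idle
cycle 14: W1.I3

Answer: 15 cycles, utilization 7/15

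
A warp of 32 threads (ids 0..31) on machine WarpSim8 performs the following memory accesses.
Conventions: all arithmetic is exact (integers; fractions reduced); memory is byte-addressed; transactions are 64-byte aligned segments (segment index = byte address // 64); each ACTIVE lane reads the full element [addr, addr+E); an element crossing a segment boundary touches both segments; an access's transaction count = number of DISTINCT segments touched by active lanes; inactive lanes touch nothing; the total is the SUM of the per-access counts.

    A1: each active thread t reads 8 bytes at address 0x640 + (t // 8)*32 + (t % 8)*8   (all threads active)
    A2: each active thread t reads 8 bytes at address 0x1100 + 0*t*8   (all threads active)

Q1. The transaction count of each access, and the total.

A1: 3 transactions
A2: 1 transaction

Answer: 3,1; total 4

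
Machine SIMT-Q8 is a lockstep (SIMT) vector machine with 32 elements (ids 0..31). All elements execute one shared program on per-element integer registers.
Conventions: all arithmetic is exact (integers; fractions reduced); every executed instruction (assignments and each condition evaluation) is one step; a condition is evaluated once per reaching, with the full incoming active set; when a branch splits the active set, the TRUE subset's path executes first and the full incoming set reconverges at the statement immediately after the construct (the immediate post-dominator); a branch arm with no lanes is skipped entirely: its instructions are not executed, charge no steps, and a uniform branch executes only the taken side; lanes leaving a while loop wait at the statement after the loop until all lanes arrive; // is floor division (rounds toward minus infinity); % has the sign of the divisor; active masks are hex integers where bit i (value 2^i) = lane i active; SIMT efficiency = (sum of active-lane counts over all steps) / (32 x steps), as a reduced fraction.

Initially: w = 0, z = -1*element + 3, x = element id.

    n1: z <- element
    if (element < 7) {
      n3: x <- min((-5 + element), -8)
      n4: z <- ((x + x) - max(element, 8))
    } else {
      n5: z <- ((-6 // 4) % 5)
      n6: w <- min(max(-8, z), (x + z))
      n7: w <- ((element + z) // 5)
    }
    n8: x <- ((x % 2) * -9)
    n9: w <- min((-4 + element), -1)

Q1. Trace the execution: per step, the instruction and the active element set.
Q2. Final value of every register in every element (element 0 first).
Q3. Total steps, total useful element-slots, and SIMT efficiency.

step 0: z <- element                 0xffffffff
step 1: eval (element < 7)           0xffffffff
step 2: x <- min((-5 + element), -8) 0x0000007f
step 3: z <- ((x + x) - max(element, 8)) 0x0000007f
step 4: z <- ((-6 // 4) % 5)         0xffffff80
step 5: w <- min(max(-8, z), (x + z)) 0xffffff80
step 6: w <- ((element + z) // 5)    0xffffff80
step 7: x <- ((x % 2) * -9)          0xffffffff
step 8: w <- min((-4 + element), -1) 0xffffffff

Answer: 9 steps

w: -4,-3,-2,-1,-1,-1,-1,-1,-1,-1,-1,-1,-1,-1,-1,-1,-1,-1,-1,-1,-1,-1,-1,-1,-1,-1,-1,-1,-1,-1,-1,-1
z: -24,-24,-24,-24,-24,-24,-24,3,3,3,3,3,3,3,3,3,3,3,3,3,3,3,3,3,3,3,3,3,3,3,3,3
x: 0,0,0,0,0,0,0,-9,0,-9,0,-9,0,-9,0,-9,0,-9,0,-9,0,-9,0,-9,0,-9,0,-9,0,-9,0,-9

steps = 9; useful = 217; efficiency = 217/288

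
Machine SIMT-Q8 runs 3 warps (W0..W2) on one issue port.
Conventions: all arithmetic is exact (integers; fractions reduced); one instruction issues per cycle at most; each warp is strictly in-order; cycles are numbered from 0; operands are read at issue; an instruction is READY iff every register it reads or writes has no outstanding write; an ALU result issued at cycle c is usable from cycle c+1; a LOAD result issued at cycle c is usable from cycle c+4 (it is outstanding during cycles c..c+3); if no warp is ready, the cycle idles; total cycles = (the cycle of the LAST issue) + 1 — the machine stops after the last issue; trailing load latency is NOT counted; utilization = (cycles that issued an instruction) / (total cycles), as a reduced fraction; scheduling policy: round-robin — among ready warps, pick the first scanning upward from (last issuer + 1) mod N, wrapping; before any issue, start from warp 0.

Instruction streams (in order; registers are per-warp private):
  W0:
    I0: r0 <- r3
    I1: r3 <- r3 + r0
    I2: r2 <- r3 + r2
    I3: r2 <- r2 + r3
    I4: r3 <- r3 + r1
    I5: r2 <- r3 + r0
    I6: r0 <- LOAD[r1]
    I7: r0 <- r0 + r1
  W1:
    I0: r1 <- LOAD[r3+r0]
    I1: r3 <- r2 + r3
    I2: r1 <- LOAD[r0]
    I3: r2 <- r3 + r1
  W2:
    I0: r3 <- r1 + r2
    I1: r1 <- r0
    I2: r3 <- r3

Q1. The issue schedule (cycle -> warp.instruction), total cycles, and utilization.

cycle 0: W0.I0
cycle 1: W1.I0
cycle 2: W2.I0
cycle 3: W0.I1
cycle 4: W1.I1
cycle 5: W2.I1
cycle 6: W0.I2
cycle 7: W1.I2
cycle 8: W2.I2
cycle 9: W0.I3
cycle 10: W0.I4
cycle 11: W1.I3
cycle 12: W0.I5
cycle 13: W0.I6
cycle 14: idle
cycle 15: idle
cycle 16: idle
cycle 17: W0.I7

Answer: 18 cycles, utilization 5/6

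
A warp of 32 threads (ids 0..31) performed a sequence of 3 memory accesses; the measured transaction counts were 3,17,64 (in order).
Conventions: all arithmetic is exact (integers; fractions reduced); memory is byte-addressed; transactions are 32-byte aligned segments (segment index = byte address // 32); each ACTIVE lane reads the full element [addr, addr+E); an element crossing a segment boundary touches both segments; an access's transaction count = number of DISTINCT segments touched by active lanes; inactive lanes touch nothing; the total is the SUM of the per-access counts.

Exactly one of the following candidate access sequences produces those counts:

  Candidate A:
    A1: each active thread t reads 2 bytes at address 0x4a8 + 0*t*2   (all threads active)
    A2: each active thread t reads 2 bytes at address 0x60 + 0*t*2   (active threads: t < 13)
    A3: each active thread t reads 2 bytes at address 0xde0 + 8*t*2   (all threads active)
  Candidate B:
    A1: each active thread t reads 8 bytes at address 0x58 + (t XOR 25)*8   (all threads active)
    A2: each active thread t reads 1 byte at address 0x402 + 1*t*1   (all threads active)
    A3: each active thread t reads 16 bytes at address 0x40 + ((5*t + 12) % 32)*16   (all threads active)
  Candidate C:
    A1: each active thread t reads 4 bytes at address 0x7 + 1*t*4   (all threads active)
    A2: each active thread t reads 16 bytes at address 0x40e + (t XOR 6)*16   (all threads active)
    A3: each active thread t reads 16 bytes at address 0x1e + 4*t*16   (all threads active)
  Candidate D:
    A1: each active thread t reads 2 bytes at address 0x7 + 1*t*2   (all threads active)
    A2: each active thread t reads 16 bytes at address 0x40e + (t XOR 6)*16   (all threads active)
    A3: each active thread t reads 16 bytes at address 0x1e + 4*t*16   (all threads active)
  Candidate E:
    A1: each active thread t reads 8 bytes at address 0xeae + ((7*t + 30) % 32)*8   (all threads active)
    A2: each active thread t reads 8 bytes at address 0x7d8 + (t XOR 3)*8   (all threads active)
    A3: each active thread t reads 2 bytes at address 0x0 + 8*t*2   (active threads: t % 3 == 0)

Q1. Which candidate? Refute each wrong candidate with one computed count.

A: A1 gives 1 transaction, not 3
B: A1 gives 9 transactions, not 3
C: A1 gives 5 transactions, not 3
E: A1 gives 9 transactions, not 3
D: all counts match (3,17,64)

Answer: D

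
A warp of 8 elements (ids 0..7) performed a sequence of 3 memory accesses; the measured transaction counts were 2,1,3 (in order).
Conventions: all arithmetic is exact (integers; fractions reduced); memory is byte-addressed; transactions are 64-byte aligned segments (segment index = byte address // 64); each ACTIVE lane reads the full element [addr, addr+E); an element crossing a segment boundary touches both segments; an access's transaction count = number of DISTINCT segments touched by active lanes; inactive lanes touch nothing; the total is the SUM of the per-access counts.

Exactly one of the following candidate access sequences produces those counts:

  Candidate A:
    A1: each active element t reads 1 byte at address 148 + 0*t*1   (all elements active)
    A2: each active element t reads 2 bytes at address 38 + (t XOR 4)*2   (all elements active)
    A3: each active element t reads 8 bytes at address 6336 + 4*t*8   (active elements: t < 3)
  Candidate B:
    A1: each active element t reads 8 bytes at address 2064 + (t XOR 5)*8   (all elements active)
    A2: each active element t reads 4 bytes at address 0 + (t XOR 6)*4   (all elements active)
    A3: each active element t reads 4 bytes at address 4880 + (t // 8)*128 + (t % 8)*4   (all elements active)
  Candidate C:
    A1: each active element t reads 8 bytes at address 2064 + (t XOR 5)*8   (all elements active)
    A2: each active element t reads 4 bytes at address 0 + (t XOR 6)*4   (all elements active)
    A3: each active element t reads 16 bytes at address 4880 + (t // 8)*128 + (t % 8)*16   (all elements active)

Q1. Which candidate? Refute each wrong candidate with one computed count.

A: A1 gives 1 transaction, not 2
B: A3 gives 1 transaction, not 3
C: all counts match (2,1,3)

Answer: C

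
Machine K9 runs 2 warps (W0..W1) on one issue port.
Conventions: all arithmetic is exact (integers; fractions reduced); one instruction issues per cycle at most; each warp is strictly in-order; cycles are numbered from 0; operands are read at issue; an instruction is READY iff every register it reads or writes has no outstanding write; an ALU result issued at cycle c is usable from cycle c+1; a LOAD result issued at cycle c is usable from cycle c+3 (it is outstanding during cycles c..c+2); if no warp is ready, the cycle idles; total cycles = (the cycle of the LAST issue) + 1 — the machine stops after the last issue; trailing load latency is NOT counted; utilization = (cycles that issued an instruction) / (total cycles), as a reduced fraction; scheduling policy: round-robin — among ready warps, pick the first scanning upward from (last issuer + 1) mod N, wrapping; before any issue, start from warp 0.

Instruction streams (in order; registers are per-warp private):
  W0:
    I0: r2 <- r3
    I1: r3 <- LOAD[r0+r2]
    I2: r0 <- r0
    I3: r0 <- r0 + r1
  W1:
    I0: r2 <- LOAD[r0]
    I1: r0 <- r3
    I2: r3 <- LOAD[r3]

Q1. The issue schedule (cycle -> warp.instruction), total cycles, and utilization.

cycle 0: W0.I0
cycle 1: W1.I0
cycle 2: W0.I1
cycle 3: W1.I1
cycle 4: W0.I2
cycle 5: W1.I2
cycle 6: W0.I3

Answer: 7 cycles, utilization 1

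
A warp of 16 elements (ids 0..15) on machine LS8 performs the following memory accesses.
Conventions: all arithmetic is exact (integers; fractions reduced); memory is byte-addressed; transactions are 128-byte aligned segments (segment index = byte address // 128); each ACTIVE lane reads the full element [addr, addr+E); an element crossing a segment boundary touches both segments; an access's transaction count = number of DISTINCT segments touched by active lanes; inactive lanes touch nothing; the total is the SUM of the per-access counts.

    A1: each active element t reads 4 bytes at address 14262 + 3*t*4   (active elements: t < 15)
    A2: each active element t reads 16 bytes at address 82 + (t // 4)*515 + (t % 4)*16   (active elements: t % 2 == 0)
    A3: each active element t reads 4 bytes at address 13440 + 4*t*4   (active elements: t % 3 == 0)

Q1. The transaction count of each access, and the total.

A1: 2 transactions
A2: 8 transactions
A3: 2 transactions

Answer: 2,8,2; total 12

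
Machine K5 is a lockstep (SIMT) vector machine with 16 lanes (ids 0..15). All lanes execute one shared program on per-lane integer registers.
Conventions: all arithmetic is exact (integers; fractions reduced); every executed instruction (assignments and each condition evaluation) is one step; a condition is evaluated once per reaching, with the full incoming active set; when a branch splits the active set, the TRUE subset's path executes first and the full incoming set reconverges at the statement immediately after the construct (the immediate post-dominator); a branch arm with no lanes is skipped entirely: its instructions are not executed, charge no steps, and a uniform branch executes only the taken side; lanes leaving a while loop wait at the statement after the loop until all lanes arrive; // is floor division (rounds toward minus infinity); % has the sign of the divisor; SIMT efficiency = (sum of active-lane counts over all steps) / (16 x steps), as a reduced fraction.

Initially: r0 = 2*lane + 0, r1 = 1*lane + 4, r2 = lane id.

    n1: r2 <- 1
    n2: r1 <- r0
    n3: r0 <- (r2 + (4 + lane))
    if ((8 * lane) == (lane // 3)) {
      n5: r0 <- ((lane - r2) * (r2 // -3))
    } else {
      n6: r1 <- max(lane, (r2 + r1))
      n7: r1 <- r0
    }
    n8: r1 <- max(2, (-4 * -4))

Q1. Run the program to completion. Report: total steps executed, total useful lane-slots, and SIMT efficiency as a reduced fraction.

Answer: 8 steps, 111 useful, 111/128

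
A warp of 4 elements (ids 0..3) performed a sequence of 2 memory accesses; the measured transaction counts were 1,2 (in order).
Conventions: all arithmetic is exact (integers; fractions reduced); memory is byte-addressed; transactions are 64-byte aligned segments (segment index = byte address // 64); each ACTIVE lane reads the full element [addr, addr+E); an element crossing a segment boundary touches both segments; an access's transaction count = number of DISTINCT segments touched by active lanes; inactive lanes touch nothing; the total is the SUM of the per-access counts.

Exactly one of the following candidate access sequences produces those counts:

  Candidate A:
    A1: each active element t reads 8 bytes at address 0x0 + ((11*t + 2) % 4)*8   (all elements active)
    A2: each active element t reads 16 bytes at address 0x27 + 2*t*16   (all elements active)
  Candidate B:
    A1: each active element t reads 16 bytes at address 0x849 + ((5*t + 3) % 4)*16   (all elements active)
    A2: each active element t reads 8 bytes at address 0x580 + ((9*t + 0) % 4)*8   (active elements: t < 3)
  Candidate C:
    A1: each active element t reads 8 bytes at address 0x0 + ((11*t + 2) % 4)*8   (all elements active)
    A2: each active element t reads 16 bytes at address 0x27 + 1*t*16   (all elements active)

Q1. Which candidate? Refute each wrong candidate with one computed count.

A: A2 gives 3 transactions, not 2
B: A1 gives 2 transactions, not 1
C: all counts match (1,2)

Answer: C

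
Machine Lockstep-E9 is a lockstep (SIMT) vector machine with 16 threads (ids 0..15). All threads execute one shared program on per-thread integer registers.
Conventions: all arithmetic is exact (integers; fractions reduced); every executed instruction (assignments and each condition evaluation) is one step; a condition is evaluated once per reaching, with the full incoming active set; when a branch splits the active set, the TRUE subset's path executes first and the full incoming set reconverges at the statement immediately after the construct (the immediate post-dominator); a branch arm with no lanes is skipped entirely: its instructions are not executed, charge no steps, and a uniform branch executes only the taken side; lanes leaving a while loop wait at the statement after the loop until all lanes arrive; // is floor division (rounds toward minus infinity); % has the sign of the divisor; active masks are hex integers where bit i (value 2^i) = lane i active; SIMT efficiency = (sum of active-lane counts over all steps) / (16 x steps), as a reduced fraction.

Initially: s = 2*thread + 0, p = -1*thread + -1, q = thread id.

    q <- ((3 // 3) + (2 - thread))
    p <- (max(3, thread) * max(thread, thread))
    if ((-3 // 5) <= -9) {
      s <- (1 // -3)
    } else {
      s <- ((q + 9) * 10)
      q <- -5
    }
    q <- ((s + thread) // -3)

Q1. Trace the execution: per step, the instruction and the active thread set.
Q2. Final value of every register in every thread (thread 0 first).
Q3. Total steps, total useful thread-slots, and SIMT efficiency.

step 0: q <- ((3 // 3) + (2 - thread)) 0xffff
step 1: p <- (max(3, thread) * max(thread, thread)) 0xffff
step 2: eval ((-3 // 5) <= -9)       0xffff
step 3: s <- ((q + 9) * 10)          0xffff
step 4: q <- -5                      0xffff
step 5: q <- ((s + thread) // -3)    0xffff

Answer: 6 steps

s: 120,110,100,90,80,70,60,50,40,30,20,10,0,-10,-20,-30
p: 0,3,6,9,16,25,36,49,64,81,100,121,144,169,196,225
q: -40,-37,-34,-31,-28,-25,-22,-19,-16,-13,-10,-7,-4,-1,2,5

steps = 6; useful = 96; efficiency = 96/96 = 1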